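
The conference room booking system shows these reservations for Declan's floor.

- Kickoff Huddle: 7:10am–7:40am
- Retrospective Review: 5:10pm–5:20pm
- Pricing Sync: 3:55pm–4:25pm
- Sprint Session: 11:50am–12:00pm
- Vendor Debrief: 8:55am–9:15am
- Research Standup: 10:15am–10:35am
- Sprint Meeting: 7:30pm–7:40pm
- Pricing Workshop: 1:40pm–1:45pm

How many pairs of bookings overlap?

Sorted by start: Kickoff Huddle, Vendor Debrief, Research Standup, Sprint Session, Pricing Workshop, Pricing Sync, Retrospective Review, Sprint Meeting.
Vendor Debrief starts after Kickoff Huddle ends — done with Kickoff Huddle.
Research Standup starts after Vendor Debrief ends — done with Vendor Debrief.
Sprint Session starts after Research Standup ends — done with Research Standup.
Pricing Workshop starts after Sprint Session ends — done with Sprint Session.
Pricing Sync starts after Pricing Workshop ends — done with Pricing Workshop.
Retrospective Review starts after Pricing Sync ends — done with Pricing Sync.
Sprint Meeting starts after Retrospective Review ends.
No pair overlaps.

0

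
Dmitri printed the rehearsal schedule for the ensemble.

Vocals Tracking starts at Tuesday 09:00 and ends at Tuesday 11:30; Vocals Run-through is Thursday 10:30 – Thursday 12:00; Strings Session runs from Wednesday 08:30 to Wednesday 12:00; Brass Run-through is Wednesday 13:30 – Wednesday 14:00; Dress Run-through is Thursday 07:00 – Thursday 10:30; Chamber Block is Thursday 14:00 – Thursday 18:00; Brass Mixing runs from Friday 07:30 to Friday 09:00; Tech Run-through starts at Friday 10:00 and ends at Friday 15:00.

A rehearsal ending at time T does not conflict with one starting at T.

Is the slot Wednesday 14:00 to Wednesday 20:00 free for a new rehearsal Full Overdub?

Yes — the slot is free

Vocals Tracking: ends Tuesday 11:30 at or before Full Overdub starts Wednesday 14:00 → clear.
Strings Session: ends Wednesday 12:00 at or before Full Overdub starts Wednesday 14:00 → clear.
Brass Run-through: ends Wednesday 14:00 at or before Full Overdub starts Wednesday 14:00 → clear.
Dress Run-through: starts Thursday 07:00 at or after Full Overdub ends Wednesday 20:00 → clear.
Vocals Run-through: starts Thursday 10:30 at or after Full Overdub ends Wednesday 20:00 → clear.
Chamber Block: starts Thursday 14:00 at or after Full Overdub ends Wednesday 20:00 → clear.
Brass Mixing: starts Friday 07:30 at or after Full Overdub ends Wednesday 20:00 → clear.
Tech Run-through: starts Friday 10:00 at or after Full Overdub ends Wednesday 20:00 → clear.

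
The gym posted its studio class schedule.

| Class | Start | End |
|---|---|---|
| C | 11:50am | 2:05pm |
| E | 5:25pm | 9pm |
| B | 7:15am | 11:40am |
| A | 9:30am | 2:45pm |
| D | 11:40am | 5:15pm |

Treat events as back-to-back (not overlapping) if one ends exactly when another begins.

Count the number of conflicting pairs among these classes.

Sorted by start: B, A, D, C, E.
A starts before B ends → B and A overlap.
D starts exactly when B ends (back-to-back, no overlap), so B has no further overlaps.
D starts before A ends → A and D overlap.
C starts before A ends → A and C overlap.
E starts after A ends.
C starts before D ends → D and C overlap.
E starts after D ends.
E starts after C ends.
Overlapping pairs: A & B, A & C, A & D, C & D — 4 in total.

4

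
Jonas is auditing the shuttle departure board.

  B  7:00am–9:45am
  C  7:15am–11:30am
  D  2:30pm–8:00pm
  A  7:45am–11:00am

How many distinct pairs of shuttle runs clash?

Sorted by start: B, C, A, D.
C starts before B ends → B and C overlap.
A starts before B ends → B and A overlap.
D starts after B ends.
A starts before C ends → C and A overlap.
D starts after C ends.
D starts after A ends.
Overlapping pairs: A & B, A & C, B & C — 3 in total.

3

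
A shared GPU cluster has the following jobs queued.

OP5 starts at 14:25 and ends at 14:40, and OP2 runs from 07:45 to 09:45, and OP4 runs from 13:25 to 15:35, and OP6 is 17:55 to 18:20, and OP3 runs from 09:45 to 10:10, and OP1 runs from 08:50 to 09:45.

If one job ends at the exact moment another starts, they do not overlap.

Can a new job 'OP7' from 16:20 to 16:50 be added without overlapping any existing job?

Yes — the slot is free

OP2: ends 09:45 at or before OP7 starts 16:20 → clear.
OP1: ends 09:45 at or before OP7 starts 16:20 → clear.
OP3: ends 10:10 at or before OP7 starts 16:20 → clear.
OP4: ends 15:35 at or before OP7 starts 16:20 → clear.
OP5: ends 14:40 at or before OP7 starts 16:20 → clear.
OP6: starts 17:55 at or after OP7 ends 16:50 → clear.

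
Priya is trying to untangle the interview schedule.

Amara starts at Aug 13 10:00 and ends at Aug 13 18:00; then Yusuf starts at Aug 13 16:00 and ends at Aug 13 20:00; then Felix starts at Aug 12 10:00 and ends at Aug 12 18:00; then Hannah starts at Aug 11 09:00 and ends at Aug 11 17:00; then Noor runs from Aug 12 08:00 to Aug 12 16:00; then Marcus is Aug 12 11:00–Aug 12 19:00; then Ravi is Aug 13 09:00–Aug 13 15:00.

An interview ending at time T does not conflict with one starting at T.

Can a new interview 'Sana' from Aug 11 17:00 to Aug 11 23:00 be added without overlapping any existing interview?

Hannah: ends Aug 11 17:00 at or before Sana starts Aug 11 17:00 → clear.
Noor: starts Aug 12 08:00 at or after Sana ends Aug 11 23:00 → clear.
Felix: starts Aug 12 10:00 at or after Sana ends Aug 11 23:00 → clear.
Marcus: starts Aug 12 11:00 at or after Sana ends Aug 11 23:00 → clear.
Ravi: starts Aug 13 09:00 at or after Sana ends Aug 11 23:00 → clear.
Amara: starts Aug 13 10:00 at or after Sana ends Aug 11 23:00 → clear.
Yusuf: starts Aug 13 16:00 at or after Sana ends Aug 11 23:00 → clear.

Yes — the slot is free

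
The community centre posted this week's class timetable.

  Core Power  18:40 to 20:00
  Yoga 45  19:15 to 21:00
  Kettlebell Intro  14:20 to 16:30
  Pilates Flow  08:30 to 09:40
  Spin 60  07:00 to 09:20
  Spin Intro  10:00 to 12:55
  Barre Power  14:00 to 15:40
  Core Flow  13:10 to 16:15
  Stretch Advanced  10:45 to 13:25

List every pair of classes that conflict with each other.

Check each pair: they overlap iff neither finishes before the other starts.
Sorted by start: Spin 60, Pilates Flow, Spin Intro, Stretch Advanced, Core Flow, Barre Power, Kettlebell Intro, Core Power, Yoga 45.
Pilates Flow starts before Spin 60 ends → Spin 60 and Pilates Flow overlap.
Spin Intro starts after Spin 60 ends, so nothing later overlaps Spin 60 either.
Spin Intro starts after Pilates Flow ends, so nothing later overlaps Pilates Flow either.
Stretch Advanced starts before Spin Intro ends → Spin Intro and Stretch Advanced overlap.
Core Flow starts after Spin Intro ends, so nothing later overlaps Spin Intro either.
Core Flow starts before Stretch Advanced ends → Stretch Advanced and Core Flow overlap.
Barre Power starts after Stretch Advanced ends, so nothing later overlaps Stretch Advanced either.
Barre Power starts before Core Flow ends → Core Flow and Barre Power overlap.
Kettlebell Intro starts before Core Flow ends → Core Flow and Kettlebell Intro overlap.
Core Power starts after Core Flow ends, so nothing later overlaps Core Flow either.
Kettlebell Intro starts before Barre Power ends → Barre Power and Kettlebell Intro overlap.
Core Power starts after Barre Power ends, so nothing later overlaps Barre Power either.
Core Power starts after Kettlebell Intro ends, so nothing later overlaps Kettlebell Intro either.
Yoga 45 starts before Core Power ends → Core Power and Yoga 45 overlap.

Barre Power & Core Flow, Barre Power & Kettlebell Intro, Core Flow & Kettlebell Intro, Core Flow & Stretch Advanced, Core Power & Yoga 45, Pilates Flow & Spin 60, Spin Intro & Stretch Advanced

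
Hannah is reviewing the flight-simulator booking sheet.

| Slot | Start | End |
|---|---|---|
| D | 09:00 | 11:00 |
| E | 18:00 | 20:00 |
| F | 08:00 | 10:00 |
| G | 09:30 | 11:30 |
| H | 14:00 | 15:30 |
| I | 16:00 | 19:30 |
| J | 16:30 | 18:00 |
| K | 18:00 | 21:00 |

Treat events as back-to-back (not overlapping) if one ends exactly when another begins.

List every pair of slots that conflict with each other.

D & F, D & G, E & I, E & K, F & G, I & J, I & K

Sorted by start: F, D, G, H, I, J, E, K.
D starts before F ends → F and D overlap.
G starts before F ends → F and G overlap.
H starts after F ends; F is clear from here.
G starts before D ends → D and G overlap.
H starts after D ends; D is clear from here.
H starts after G ends; G is clear from here.
I starts after H ends; H is clear from here.
J starts before I ends → I and J overlap.
E starts before I ends → I and E overlap.
K starts before I ends → I and K overlap.
E starts exactly when J ends (back-to-back, no overlap); J is clear from here.
K starts before E ends → E and K overlap.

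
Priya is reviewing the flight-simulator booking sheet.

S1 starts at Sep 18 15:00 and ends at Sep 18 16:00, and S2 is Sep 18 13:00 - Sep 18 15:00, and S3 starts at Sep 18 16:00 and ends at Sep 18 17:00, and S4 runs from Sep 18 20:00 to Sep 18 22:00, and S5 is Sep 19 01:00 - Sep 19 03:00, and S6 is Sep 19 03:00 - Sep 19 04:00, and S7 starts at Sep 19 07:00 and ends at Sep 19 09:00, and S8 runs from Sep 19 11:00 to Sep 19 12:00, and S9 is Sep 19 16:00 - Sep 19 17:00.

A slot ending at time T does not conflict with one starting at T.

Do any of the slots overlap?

Check each pair: they overlap iff neither finishes before the other starts.
Sorted by start: S2, S1, S3, S4, S5, S6, S7, S8, S9.
S1 starts exactly when S2 ends (back-to-back, no overlap), so S2 has no further overlaps.
S3 starts exactly when S1 ends (back-to-back, no overlap), so S1 has no further overlaps.
S4 starts after S3 ends, so S3 has no further overlaps.
S5 starts after S4 ends, so S4 has no further overlaps.
S6 starts exactly when S5 ends (back-to-back, no overlap), so S5 has no further overlaps.
S7 starts after S6 ends, so S6 has no further overlaps.
S8 starts after S7 ends, so S7 has no further overlaps.
S9 starts after S8 ends.
Every pair is clear; the schedule has no overlaps.

No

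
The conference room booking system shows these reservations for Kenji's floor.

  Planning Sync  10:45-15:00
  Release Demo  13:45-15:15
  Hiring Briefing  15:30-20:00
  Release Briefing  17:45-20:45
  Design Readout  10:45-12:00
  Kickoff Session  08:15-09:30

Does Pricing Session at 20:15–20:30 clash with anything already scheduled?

Yes — it overlaps Release Briefing

Kickoff Session: ends 09:30 at or before Pricing Session starts 20:15 → clear.
Planning Sync: ends 15:00 at or before Pricing Session starts 20:15 → clear.
Design Readout: ends 12:00 at or before Pricing Session starts 20:15 → clear.
Release Demo: ends 15:15 at or before Pricing Session starts 20:15 → clear.
Hiring Briefing: ends 20:00 at or before Pricing Session starts 20:15 → clear.
Release Briefing: starts 17:45 before Pricing Session ends 20:30, and ends 20:45 after Pricing Session starts 20:15 → overlap.
Pricing Session overlaps Release Briefing.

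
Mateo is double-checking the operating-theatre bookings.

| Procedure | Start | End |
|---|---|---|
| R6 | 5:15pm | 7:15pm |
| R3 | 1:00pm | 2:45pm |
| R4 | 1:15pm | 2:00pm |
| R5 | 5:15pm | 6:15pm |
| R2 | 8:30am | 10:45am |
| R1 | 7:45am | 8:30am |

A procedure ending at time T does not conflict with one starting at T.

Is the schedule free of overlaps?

Sorted by start: R1, R2, R3, R4, R5, R6.
R2 starts exactly when R1 ends (back-to-back, no overlap), so R1 has no further overlaps.
R3 starts after R2 ends, so R2 has no further overlaps.
R4 starts before R3 ends → R3 and R4 overlap.
That's a conflict, so the schedule is not conflict-free.

No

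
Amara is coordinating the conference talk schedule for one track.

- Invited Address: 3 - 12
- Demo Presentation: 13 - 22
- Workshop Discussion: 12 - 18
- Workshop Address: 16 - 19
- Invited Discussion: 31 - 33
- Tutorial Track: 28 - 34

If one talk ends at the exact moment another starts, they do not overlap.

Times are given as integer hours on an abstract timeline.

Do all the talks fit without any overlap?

Sorted by start: Invited Address, Workshop Discussion, Demo Presentation, Workshop Address, Tutorial Track, Invited Discussion.
Workshop Discussion starts exactly when Invited Address ends (back-to-back, no overlap) — done with Invited Address.
Demo Presentation starts before Workshop Discussion ends → Workshop Discussion and Demo Presentation overlap.
That's a conflict, so the schedule is not conflict-free.

No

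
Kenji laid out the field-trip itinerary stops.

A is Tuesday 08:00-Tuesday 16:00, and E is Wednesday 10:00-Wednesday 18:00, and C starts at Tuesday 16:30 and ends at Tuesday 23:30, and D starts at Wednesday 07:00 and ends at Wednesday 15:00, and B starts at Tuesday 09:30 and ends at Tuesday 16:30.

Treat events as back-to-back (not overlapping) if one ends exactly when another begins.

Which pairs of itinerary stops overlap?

Sorted by start: A, B, C, D, E.
B starts before A ends → A and B overlap.
C starts after A ends, so nothing later overlaps A either.
C starts exactly when B ends (back-to-back, no overlap), so nothing later overlaps B either.
D starts after C ends, so nothing later overlaps C either.
E starts before D ends → D and E overlap.

A & B, D & E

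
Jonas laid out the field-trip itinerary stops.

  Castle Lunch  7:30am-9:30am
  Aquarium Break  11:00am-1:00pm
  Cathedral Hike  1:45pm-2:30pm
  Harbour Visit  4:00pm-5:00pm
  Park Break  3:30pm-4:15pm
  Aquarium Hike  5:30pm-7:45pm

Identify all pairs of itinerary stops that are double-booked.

Harbour Visit & Park Break

Two intervals overlap when each starts before the other ends.
Sorted by start: Castle Lunch, Aquarium Break, Cathedral Hike, Park Break, Harbour Visit, Aquarium Hike.
Aquarium Break starts after Castle Lunch ends, so Castle Lunch has no further overlaps.
Cathedral Hike starts after Aquarium Break ends, so Aquarium Break has no further overlaps.
Park Break starts after Cathedral Hike ends, so Cathedral Hike has no further overlaps.
Harbour Visit starts before Park Break ends → Park Break and Harbour Visit overlap.
Aquarium Hike starts after Park Break ends.
Aquarium Hike starts after Harbour Visit ends.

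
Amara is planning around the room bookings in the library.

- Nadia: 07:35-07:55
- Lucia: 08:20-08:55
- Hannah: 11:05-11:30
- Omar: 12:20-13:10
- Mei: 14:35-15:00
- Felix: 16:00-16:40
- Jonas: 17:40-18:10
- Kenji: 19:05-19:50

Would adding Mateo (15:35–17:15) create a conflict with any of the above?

Nadia: ends 07:55 at or before Mateo starts 15:35 → clear.
Lucia: ends 08:55 at or before Mateo starts 15:35 → clear.
Hannah: ends 11:30 at or before Mateo starts 15:35 → clear.
Omar: ends 13:10 at or before Mateo starts 15:35 → clear.
Mei: ends 15:00 at or before Mateo starts 15:35 → clear.
Felix: starts 16:00 before Mateo ends 17:15, and ends 16:40 after Mateo starts 15:35 → overlap.
Jonas: starts 17:40 at or after Mateo ends 17:15 → clear.
Kenji: starts 19:05 at or after Mateo ends 17:15 → clear.
Mateo overlaps Felix.

Yes — it overlaps Felix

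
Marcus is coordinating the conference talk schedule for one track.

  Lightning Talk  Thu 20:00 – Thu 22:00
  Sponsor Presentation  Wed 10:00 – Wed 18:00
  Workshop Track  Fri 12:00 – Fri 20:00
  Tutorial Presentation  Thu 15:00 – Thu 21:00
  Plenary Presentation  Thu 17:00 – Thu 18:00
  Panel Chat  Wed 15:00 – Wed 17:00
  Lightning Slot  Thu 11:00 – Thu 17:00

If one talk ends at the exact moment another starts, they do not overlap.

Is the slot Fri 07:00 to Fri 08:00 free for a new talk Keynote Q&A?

Sponsor Presentation: ends Wed 18:00 at or before Keynote Q&A starts Fri 07:00 → clear.
Panel Chat: ends Wed 17:00 at or before Keynote Q&A starts Fri 07:00 → clear.
Lightning Slot: ends Thu 17:00 at or before Keynote Q&A starts Fri 07:00 → clear.
Tutorial Presentation: ends Thu 21:00 at or before Keynote Q&A starts Fri 07:00 → clear.
Plenary Presentation: ends Thu 18:00 at or before Keynote Q&A starts Fri 07:00 → clear.
Lightning Talk: ends Thu 22:00 at or before Keynote Q&A starts Fri 07:00 → clear.
Workshop Track: starts Fri 12:00 at or after Keynote Q&A ends Fri 08:00 → clear.

Yes — the slot is free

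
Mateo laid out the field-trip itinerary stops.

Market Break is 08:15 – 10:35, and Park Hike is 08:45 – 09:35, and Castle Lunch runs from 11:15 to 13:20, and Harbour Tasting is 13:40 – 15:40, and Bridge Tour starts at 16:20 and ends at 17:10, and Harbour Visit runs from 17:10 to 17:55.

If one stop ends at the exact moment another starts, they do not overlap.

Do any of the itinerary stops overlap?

Yes

Two intervals overlap when each starts before the other ends.
Sorted by start: Market Break, Park Hike, Castle Lunch, Harbour Tasting, Bridge Tour, Harbour Visit.
Park Hike starts before Market Break ends → Market Break and Park Hike overlap.
That's a conflict, so the schedule is not conflict-free.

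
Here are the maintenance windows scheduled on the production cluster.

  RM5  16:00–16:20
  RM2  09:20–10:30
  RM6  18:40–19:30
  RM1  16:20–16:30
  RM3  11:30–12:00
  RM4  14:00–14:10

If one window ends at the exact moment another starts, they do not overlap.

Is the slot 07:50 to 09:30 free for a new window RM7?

No — it overlaps RM2

RM2: starts 09:20 before RM7 ends 09:30, and ends 10:30 after RM7 starts 07:50 → overlap.
RM3: starts 11:30 at or after RM7 ends 09:30 → clear.
RM4: starts 14:00 at or after RM7 ends 09:30 → clear.
RM5: starts 16:00 at or after RM7 ends 09:30 → clear.
RM1: starts 16:20 at or after RM7 ends 09:30 → clear.
RM6: starts 18:40 at or after RM7 ends 09:30 → clear.
RM7 overlaps RM2.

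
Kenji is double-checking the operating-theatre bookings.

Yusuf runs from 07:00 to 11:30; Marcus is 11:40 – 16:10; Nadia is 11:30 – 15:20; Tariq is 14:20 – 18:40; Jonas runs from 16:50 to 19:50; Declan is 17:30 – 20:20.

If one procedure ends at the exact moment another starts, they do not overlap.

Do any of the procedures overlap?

Sorted by start: Yusuf, Nadia, Marcus, Tariq, Jonas, Declan.
Nadia starts exactly when Yusuf ends (back-to-back, no overlap), so Yusuf has no further overlaps.
Marcus starts before Nadia ends → Nadia and Marcus overlap.
That's a conflict, so the schedule is not conflict-free.

Yes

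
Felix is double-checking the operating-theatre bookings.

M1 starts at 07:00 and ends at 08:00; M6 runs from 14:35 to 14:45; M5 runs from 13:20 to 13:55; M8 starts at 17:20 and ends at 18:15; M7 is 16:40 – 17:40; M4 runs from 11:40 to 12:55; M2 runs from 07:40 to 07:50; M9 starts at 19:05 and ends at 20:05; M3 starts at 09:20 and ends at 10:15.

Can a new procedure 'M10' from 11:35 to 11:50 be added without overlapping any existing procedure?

M1: ends 08:00 at or before M10 starts 11:35 → clear.
M2: ends 07:50 at or before M10 starts 11:35 → clear.
M3: ends 10:15 at or before M10 starts 11:35 → clear.
M4: starts 11:40 before M10 ends 11:50, and ends 12:55 after M10 starts 11:35 → overlap.
M5: starts 13:20 at or after M10 ends 11:50 → clear.
M6: starts 14:35 at or after M10 ends 11:50 → clear.
M7: starts 16:40 at or after M10 ends 11:50 → clear.
M8: starts 17:20 at or after M10 ends 11:50 → clear.
M9: starts 19:05 at or after M10 ends 11:50 → clear.
M10 overlaps M4.

No — it overlaps M4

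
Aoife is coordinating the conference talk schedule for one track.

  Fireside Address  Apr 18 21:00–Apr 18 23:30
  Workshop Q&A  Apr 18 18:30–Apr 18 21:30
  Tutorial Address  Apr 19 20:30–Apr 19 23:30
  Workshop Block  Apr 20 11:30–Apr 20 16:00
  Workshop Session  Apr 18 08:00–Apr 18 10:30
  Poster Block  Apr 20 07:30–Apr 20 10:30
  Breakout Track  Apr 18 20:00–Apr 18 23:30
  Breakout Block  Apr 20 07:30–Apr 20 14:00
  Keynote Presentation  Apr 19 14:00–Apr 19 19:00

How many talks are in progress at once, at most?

3

Walk through starts and ends in time order (an end at T is processed before a start at T):
Apr 18 08:00 start Workshop Session → 1
Apr 18 10:30 end Workshop Session → 0
Apr 18 18:30 start Workshop Q&A → 1
Apr 18 20:00 start Breakout Track → 2
Apr 18 21:00 start Fireside Address → 3
Apr 18 21:30 end Workshop Q&A → 2
Apr 18 23:30 end Breakout Track → 1
Apr 18 23:30 end Fireside Address → 0
Apr 19 14:00 start Keynote Presentation → 1
Apr 19 19:00 end Keynote Presentation → 0
Apr 19 20:30 start Tutorial Address → 1
Apr 19 23:30 end Tutorial Address → 0
Apr 20 07:30 start Breakout Block → 1
Apr 20 07:30 start Poster Block → 2
Apr 20 10:30 end Poster Block → 1
Apr 20 11:30 start Workshop Block → 2
Apr 20 14:00 end Breakout Block → 1
Apr 20 16:00 end Workshop Block → 0
Peak is 3, at Apr 18 21:00 (Breakout Track, Fireside Address, Workshop Q&A).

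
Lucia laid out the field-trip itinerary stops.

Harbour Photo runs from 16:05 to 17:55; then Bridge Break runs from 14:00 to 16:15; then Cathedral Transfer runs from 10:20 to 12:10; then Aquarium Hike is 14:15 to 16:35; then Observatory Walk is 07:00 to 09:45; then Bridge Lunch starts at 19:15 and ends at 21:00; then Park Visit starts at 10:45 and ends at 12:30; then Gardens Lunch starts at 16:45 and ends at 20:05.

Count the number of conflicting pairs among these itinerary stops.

6

Sorted by start: Observatory Walk, Cathedral Transfer, Park Visit, Bridge Break, Aquarium Hike, Harbour Photo, Gardens Lunch, Bridge Lunch.
Cathedral Transfer starts after Observatory Walk ends, so nothing later overlaps Observatory Walk either.
Park Visit starts before Cathedral Transfer ends → Cathedral Transfer and Park Visit overlap.
Bridge Break starts after Cathedral Transfer ends, so nothing later overlaps Cathedral Transfer either.
Bridge Break starts after Park Visit ends, so nothing later overlaps Park Visit either.
Aquarium Hike starts before Bridge Break ends → Bridge Break and Aquarium Hike overlap.
Harbour Photo starts before Bridge Break ends → Bridge Break and Harbour Photo overlap.
Gardens Lunch starts after Bridge Break ends, so nothing later overlaps Bridge Break either.
Harbour Photo starts before Aquarium Hike ends → Aquarium Hike and Harbour Photo overlap.
Gardens Lunch starts after Aquarium Hike ends, so nothing later overlaps Aquarium Hike either.
Gardens Lunch starts before Harbour Photo ends → Harbour Photo and Gardens Lunch overlap.
Bridge Lunch starts after Harbour Photo ends.
Bridge Lunch starts before Gardens Lunch ends → Gardens Lunch and Bridge Lunch overlap.
Overlapping pairs: Aquarium Hike & Bridge Break, Aquarium Hike & Harbour Photo, Bridge Break & Harbour Photo, Bridge Lunch & Gardens Lunch, Cathedral Transfer & Park Visit, Gardens Lunch & Harbour Photo — 6 in total.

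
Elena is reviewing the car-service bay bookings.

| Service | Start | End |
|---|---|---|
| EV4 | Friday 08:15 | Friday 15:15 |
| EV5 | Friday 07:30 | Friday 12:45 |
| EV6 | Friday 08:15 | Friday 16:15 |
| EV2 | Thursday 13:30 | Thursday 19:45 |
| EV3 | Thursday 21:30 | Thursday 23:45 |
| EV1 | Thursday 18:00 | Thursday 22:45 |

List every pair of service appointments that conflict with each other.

EV1 & EV2, EV1 & EV3, EV4 & EV5, EV4 & EV6, EV5 & EV6

Sorted by start: EV2, EV1, EV3, EV5, EV4, EV6.
EV1 starts before EV2 ends → EV2 and EV1 overlap.
EV3 starts after EV2 ends, so nothing later overlaps EV2 either.
EV3 starts before EV1 ends → EV1 and EV3 overlap.
EV5 starts after EV1 ends, so nothing later overlaps EV1 either.
EV5 starts after EV3 ends, so nothing later overlaps EV3 either.
EV4 starts before EV5 ends → EV5 and EV4 overlap.
EV6 starts before EV5 ends → EV5 and EV6 overlap.
EV6 starts before EV4 ends → EV4 and EV6 overlap.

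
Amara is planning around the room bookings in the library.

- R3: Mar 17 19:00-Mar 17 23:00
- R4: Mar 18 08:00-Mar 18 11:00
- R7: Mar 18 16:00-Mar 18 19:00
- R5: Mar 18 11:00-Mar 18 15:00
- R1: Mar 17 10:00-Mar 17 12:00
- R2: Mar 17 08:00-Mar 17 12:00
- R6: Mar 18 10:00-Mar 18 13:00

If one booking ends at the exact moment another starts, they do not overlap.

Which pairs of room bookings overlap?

Two intervals overlap when each starts before the other ends.
Sorted by start: R2, R1, R3, R4, R6, R5, R7.
R1 starts before R2 ends → R2 and R1 overlap.
R3 starts after R2 ends, so nothing later overlaps R2 either.
R3 starts after R1 ends, so nothing later overlaps R1 either.
R4 starts after R3 ends, so nothing later overlaps R3 either.
R6 starts before R4 ends → R4 and R6 overlap.
R5 starts exactly when R4 ends (back-to-back, no overlap), so nothing later overlaps R4 either.
R5 starts before R6 ends → R6 and R5 overlap.
R7 starts after R6 ends.
R7 starts after R5 ends.

R1 & R2, R4 & R6, R5 & R6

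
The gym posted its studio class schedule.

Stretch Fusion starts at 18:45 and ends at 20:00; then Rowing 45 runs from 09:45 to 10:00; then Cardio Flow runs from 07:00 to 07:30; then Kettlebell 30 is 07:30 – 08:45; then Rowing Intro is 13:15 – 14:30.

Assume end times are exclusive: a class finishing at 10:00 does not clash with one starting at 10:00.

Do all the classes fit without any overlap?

Yes

Sorted by start: Cardio Flow, Kettlebell 30, Rowing 45, Rowing Intro, Stretch Fusion.
Kettlebell 30 starts exactly when Cardio Flow ends (back-to-back, no overlap), so nothing later overlaps Cardio Flow either.
Rowing 45 starts after Kettlebell 30 ends, so nothing later overlaps Kettlebell 30 either.
Rowing Intro starts after Rowing 45 ends, so nothing later overlaps Rowing 45 either.
Stretch Fusion starts after Rowing Intro ends.
Every pair is clear; the schedule has no overlaps.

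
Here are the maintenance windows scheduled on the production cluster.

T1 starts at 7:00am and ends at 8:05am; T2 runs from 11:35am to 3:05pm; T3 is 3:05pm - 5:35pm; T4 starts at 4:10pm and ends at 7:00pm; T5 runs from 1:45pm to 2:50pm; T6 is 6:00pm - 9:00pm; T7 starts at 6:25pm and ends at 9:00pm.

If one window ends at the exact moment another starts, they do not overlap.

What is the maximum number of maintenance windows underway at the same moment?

3

Sweep the timeline, counting +1 at each start and −1 at each end (ends before starts at a tie):
7:00am start T1 → 1
8:05am end T1 → 0
11:35am start T2 → 1
1:45pm start T5 → 2
2:50pm end T5 → 1
3:05pm end T2 → 0
3:05pm start T3 → 1
4:10pm start T4 → 2
5:35pm end T3 → 1
6:00pm start T6 → 2
6:25pm start T7 → 3
7:00pm end T4 → 2
9:00pm end T6 → 1
9:00pm end T7 → 0
Peak is 3, at 6:25pm (T4, T6, T7).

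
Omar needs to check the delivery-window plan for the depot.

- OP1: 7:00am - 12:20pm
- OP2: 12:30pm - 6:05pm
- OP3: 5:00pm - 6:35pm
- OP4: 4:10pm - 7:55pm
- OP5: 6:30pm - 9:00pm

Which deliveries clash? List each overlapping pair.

OP2 & OP3, OP2 & OP4, OP3 & OP4, OP3 & OP5, OP4 & OP5

Sorted by start: OP1, OP2, OP4, OP3, OP5.
OP2 starts after OP1 ends, so nothing later overlaps OP1 either.
OP4 starts before OP2 ends → OP2 and OP4 overlap.
OP3 starts before OP2 ends → OP2 and OP3 overlap.
OP5 starts after OP2 ends.
OP3 starts before OP4 ends → OP4 and OP3 overlap.
OP5 starts before OP4 ends → OP4 and OP5 overlap.
OP5 starts before OP3 ends → OP3 and OP5 overlap.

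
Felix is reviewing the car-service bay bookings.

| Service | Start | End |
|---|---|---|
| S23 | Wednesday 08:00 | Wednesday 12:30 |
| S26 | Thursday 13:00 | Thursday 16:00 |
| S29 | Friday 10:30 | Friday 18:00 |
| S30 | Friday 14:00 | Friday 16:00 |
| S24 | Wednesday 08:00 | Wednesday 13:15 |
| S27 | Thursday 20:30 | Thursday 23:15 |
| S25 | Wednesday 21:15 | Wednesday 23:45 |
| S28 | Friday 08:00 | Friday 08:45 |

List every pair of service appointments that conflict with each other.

S23 & S24, S29 & S30

Sorted by start: S23, S24, S25, S26, S27, S28, S29, S30.
S24 starts before S23 ends → S23 and S24 overlap.
S25 starts after S23 ends; S23 is clear from here.
S25 starts after S24 ends; S24 is clear from here.
S26 starts after S25 ends; S25 is clear from here.
S27 starts after S26 ends; S26 is clear from here.
S28 starts after S27 ends; S27 is clear from here.
S29 starts after S28 ends; S28 is clear from here.
S30 starts before S29 ends → S29 and S30 overlap.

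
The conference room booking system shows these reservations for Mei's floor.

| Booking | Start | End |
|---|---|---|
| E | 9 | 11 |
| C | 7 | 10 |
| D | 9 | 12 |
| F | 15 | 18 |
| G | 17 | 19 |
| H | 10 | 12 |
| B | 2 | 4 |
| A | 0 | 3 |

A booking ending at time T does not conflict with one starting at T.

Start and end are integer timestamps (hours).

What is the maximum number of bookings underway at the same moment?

3

Sweep the timeline, counting +1 at each start and −1 at each end (ends before starts at a tie):
0 start A → 1
2 start B → 2
3 end A → 1
4 end B → 0
7 start C → 1
9 start D → 2
9 start E → 3
10 end C → 2
10 start H → 3
11 end E → 2
12 end D → 1
12 end H → 0
15 start F → 1
17 start G → 2
18 end F → 1
19 end G → 0
Peak is 3, at 9 (C, D, E).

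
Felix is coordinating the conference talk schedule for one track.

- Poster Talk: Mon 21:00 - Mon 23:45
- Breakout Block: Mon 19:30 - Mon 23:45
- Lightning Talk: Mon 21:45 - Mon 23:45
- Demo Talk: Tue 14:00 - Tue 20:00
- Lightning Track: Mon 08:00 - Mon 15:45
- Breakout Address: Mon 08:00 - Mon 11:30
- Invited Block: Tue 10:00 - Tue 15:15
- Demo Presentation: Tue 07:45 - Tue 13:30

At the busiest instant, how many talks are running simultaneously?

3

Walk through starts and ends in time order (an end at T is processed before a start at T):
Mon 08:00 start Breakout Address → 1
Mon 08:00 start Lightning Track → 2
Mon 11:30 end Breakout Address → 1
Mon 15:45 end Lightning Track → 0
Mon 19:30 start Breakout Block → 1
Mon 21:00 start Poster Talk → 2
Mon 21:45 start Lightning Talk → 3
Mon 23:45 end Breakout Block → 2
Mon 23:45 end Lightning Talk → 1
Mon 23:45 end Poster Talk → 0
Tue 07:45 start Demo Presentation → 1
Tue 10:00 start Invited Block → 2
Tue 13:30 end Demo Presentation → 1
Tue 14:00 start Demo Talk → 2
Tue 15:15 end Invited Block → 1
Tue 20:00 end Demo Talk → 0
Peak is 3, at Mon 21:45 (Breakout Block, Lightning Talk, Poster Talk).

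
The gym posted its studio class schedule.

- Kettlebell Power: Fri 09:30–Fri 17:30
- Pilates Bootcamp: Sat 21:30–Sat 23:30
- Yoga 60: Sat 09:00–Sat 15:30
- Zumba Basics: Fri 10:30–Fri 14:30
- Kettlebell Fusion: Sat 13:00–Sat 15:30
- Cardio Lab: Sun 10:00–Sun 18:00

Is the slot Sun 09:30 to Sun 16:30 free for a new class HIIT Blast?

No — it overlaps Cardio Lab

Kettlebell Power: ends Fri 17:30 at or before HIIT Blast starts Sun 09:30 → clear.
Zumba Basics: ends Fri 14:30 at or before HIIT Blast starts Sun 09:30 → clear.
Yoga 60: ends Sat 15:30 at or before HIIT Blast starts Sun 09:30 → clear.
Kettlebell Fusion: ends Sat 15:30 at or before HIIT Blast starts Sun 09:30 → clear.
Pilates Bootcamp: ends Sat 23:30 at or before HIIT Blast starts Sun 09:30 → clear.
Cardio Lab: starts Sun 10:00 before HIIT Blast ends Sun 16:30, and ends Sun 18:00 after HIIT Blast starts Sun 09:30 → overlap.
HIIT Blast overlaps Cardio Lab.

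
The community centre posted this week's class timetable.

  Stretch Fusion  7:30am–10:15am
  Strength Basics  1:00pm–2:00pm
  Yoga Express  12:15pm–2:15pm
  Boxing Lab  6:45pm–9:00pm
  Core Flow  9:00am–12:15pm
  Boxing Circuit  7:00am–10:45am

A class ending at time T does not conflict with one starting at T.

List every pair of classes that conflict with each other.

Sorted by start: Boxing Circuit, Stretch Fusion, Core Flow, Yoga Express, Strength Basics, Boxing Lab.
Stretch Fusion starts before Boxing Circuit ends → Boxing Circuit and Stretch Fusion overlap.
Core Flow starts before Boxing Circuit ends → Boxing Circuit and Core Flow overlap.
Yoga Express starts after Boxing Circuit ends; Boxing Circuit is clear from here.
Core Flow starts before Stretch Fusion ends → Stretch Fusion and Core Flow overlap.
Yoga Express starts after Stretch Fusion ends; Stretch Fusion is clear from here.
Yoga Express starts exactly when Core Flow ends (back-to-back, no overlap); Core Flow is clear from here.
Strength Basics starts before Yoga Express ends → Yoga Express and Strength Basics overlap.
Boxing Lab starts after Yoga Express ends.
Boxing Lab starts after Strength Basics ends.

Boxing Circuit & Core Flow, Boxing Circuit & Stretch Fusion, Core Flow & Stretch Fusion, Strength Basics & Yoga Express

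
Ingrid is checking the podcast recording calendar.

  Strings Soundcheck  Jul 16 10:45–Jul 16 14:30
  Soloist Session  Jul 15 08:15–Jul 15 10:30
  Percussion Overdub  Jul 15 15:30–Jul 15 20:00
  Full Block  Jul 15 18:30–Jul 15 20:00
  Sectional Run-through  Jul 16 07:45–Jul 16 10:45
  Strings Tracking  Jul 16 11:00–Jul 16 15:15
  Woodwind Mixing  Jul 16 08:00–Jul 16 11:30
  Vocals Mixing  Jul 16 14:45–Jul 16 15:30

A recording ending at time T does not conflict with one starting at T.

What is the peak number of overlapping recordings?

Sort all start/end points and keep a running count:
Jul 15 08:15 start Soloist Session → 1
Jul 15 10:30 end Soloist Session → 0
Jul 15 15:30 start Percussion Overdub → 1
Jul 15 18:30 start Full Block → 2
Jul 15 20:00 end Full Block → 1
Jul 15 20:00 end Percussion Overdub → 0
Jul 16 07:45 start Sectional Run-through → 1
Jul 16 08:00 start Woodwind Mixing → 2
Jul 16 10:45 end Sectional Run-through → 1
Jul 16 10:45 start Strings Soundcheck → 2
Jul 16 11:00 start Strings Tracking → 3
Jul 16 11:30 end Woodwind Mixing → 2
Jul 16 14:30 end Strings Soundcheck → 1
Jul 16 14:45 start Vocals Mixing → 2
Jul 16 15:15 end Strings Tracking → 1
Jul 16 15:30 end Vocals Mixing → 0
Peak is 3, at Jul 16 11:00 (Strings Soundcheck, Strings Tracking, Woodwind Mixing).

3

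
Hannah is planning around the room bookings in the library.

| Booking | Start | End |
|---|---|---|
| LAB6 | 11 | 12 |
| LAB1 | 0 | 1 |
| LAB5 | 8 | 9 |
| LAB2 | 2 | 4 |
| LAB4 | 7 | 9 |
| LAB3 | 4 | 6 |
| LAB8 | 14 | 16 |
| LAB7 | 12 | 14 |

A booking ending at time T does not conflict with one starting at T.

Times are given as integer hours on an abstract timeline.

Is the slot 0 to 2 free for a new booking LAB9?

LAB1: starts 0 before LAB9 ends 2, and ends 1 after LAB9 starts 0 → overlap.
LAB2: starts 2 at or after LAB9 ends 2 → clear.
LAB3: starts 4 at or after LAB9 ends 2 → clear.
LAB4: starts 7 at or after LAB9 ends 2 → clear.
LAB5: starts 8 at or after LAB9 ends 2 → clear.
LAB6: starts 11 at or after LAB9 ends 2 → clear.
LAB7: starts 12 at or after LAB9 ends 2 → clear.
LAB8: starts 14 at or after LAB9 ends 2 → clear.
LAB9 overlaps LAB1.

No — it overlaps LAB1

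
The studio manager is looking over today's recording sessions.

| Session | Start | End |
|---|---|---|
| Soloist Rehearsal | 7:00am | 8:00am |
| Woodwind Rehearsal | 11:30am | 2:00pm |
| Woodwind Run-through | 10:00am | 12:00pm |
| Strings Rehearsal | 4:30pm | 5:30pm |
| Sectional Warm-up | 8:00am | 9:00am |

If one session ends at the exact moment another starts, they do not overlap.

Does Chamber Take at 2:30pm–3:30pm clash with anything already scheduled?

No — it doesn't clash with anything

Soloist Rehearsal: ends 8:00am at or before Chamber Take starts 2:30pm → clear.
Sectional Warm-up: ends 9:00am at or before Chamber Take starts 2:30pm → clear.
Woodwind Run-through: ends 12:00pm at or before Chamber Take starts 2:30pm → clear.
Woodwind Rehearsal: ends 2:00pm at or before Chamber Take starts 2:30pm → clear.
Strings Rehearsal: starts 4:30pm at or after Chamber Take ends 3:30pm → clear.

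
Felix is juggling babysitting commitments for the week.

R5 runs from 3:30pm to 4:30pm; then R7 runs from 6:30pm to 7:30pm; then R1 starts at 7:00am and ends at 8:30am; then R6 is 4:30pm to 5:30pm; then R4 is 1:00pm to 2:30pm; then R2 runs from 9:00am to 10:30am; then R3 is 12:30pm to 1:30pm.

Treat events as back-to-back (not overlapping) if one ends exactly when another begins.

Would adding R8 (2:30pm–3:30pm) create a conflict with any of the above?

R1: ends 8:30am at or before R8 starts 2:30pm → clear.
R2: ends 10:30am at or before R8 starts 2:30pm → clear.
R3: ends 1:30pm at or before R8 starts 2:30pm → clear.
R4: ends 2:30pm at or before R8 starts 2:30pm → clear.
R5: starts 3:30pm at or after R8 ends 3:30pm → clear.
R6: starts 4:30pm at or after R8 ends 3:30pm → clear.
R7: starts 6:30pm at or after R8 ends 3:30pm → clear.

No — it doesn't clash with anything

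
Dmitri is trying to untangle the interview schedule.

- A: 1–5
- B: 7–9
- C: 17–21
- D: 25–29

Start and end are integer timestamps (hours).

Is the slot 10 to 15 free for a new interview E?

Yes — the slot is free

A: ends 5 at or before E starts 10 → clear.
B: ends 9 at or before E starts 10 → clear.
C: starts 17 at or after E ends 15 → clear.
D: starts 25 at or after E ends 15 → clear.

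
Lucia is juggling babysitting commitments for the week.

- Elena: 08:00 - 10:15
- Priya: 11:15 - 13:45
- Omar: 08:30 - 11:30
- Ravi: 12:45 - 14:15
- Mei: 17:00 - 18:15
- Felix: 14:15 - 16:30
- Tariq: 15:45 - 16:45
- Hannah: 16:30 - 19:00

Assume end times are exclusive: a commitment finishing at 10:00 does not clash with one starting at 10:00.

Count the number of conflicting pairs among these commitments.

Sorted by start: Elena, Omar, Priya, Ravi, Felix, Tariq, Hannah, Mei.
Omar starts before Elena ends → Elena and Omar overlap.
Priya starts after Elena ends, so Elena has no further overlaps.
Priya starts before Omar ends → Omar and Priya overlap.
Ravi starts after Omar ends, so Omar has no further overlaps.
Ravi starts before Priya ends → Priya and Ravi overlap.
Felix starts after Priya ends, so Priya has no further overlaps.
Felix starts exactly when Ravi ends (back-to-back, no overlap), so Ravi has no further overlaps.
Tariq starts before Felix ends → Felix and Tariq overlap.
Hannah starts exactly when Felix ends (back-to-back, no overlap), so Felix has no further overlaps.
Hannah starts before Tariq ends → Tariq and Hannah overlap.
Mei starts after Tariq ends.
Mei starts before Hannah ends → Hannah and Mei overlap.
Overlapping pairs: Elena & Omar, Felix & Tariq, Hannah & Mei, Hannah & Tariq, Omar & Priya, Priya & Ravi — 6 in total.

6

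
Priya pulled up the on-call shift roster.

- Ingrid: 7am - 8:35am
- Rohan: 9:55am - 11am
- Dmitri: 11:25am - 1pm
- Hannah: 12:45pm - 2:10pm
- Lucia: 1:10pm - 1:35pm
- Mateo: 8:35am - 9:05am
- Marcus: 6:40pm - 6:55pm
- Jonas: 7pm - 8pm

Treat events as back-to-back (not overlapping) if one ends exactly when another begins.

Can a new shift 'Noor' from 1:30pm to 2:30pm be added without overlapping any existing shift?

No — it overlaps Hannah, Lucia

Ingrid: ends 8:35am at or before Noor starts 1:30pm → clear.
Mateo: ends 9:05am at or before Noor starts 1:30pm → clear.
Rohan: ends 11am at or before Noor starts 1:30pm → clear.
Dmitri: ends 1pm at or before Noor starts 1:30pm → clear.
Hannah: starts 12:45pm before Noor ends 2:30pm, and ends 2:10pm after Noor starts 1:30pm → overlap.
Lucia: starts 1:10pm before Noor ends 2:30pm, and ends 1:35pm after Noor starts 1:30pm → overlap.
Marcus: starts 6:40pm at or after Noor ends 2:30pm → clear.
Jonas: starts 7pm at or after Noor ends 2:30pm → clear.
Noor overlaps Hannah, Lucia.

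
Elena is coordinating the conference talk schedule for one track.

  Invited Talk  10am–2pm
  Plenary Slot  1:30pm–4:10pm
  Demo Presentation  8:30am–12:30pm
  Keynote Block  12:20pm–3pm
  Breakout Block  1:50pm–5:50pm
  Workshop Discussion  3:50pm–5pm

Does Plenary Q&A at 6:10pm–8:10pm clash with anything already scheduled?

Demo Presentation: ends 12:30pm at or before Plenary Q&A starts 6:10pm → clear.
Invited Talk: ends 2pm at or before Plenary Q&A starts 6:10pm → clear.
Keynote Block: ends 3pm at or before Plenary Q&A starts 6:10pm → clear.
Plenary Slot: ends 4:10pm at or before Plenary Q&A starts 6:10pm → clear.
Breakout Block: ends 5:50pm at or before Plenary Q&A starts 6:10pm → clear.
Workshop Discussion: ends 5pm at or before Plenary Q&A starts 6:10pm → clear.

No — it doesn't clash with anything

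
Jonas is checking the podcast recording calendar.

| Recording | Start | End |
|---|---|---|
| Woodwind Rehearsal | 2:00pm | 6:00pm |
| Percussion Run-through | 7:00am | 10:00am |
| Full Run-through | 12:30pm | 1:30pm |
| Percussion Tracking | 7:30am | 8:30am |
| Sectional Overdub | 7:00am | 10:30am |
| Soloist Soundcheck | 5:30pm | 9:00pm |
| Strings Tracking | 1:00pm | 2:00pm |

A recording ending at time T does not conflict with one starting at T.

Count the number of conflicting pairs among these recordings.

5

Check each pair: they overlap iff neither finishes before the other starts.
Sorted by start: Percussion Run-through, Sectional Overdub, Percussion Tracking, Full Run-through, Strings Tracking, Woodwind Rehearsal, Soloist Soundcheck.
Sectional Overdub starts before Percussion Run-through ends → Percussion Run-through and Sectional Overdub overlap.
Percussion Tracking starts before Percussion Run-through ends → Percussion Run-through and Percussion Tracking overlap.
Full Run-through starts after Percussion Run-through ends, so Percussion Run-through has no further overlaps.
Percussion Tracking starts before Sectional Overdub ends → Sectional Overdub and Percussion Tracking overlap.
Full Run-through starts after Sectional Overdub ends, so Sectional Overdub has no further overlaps.
Full Run-through starts after Percussion Tracking ends, so Percussion Tracking has no further overlaps.
Strings Tracking starts before Full Run-through ends → Full Run-through and Strings Tracking overlap.
Woodwind Rehearsal starts after Full Run-through ends, so Full Run-through has no further overlaps.
Woodwind Rehearsal starts exactly when Strings Tracking ends (back-to-back, no overlap), so Strings Tracking has no further overlaps.
Soloist Soundcheck starts before Woodwind Rehearsal ends → Woodwind Rehearsal and Soloist Soundcheck overlap.
Overlapping pairs: Full Run-through & Strings Tracking, Percussion Run-through & Percussion Tracking, Percussion Run-through & Sectional Overdub, Percussion Tracking & Sectional Overdub, Soloist Soundcheck & Woodwind Rehearsal — 5 in total.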